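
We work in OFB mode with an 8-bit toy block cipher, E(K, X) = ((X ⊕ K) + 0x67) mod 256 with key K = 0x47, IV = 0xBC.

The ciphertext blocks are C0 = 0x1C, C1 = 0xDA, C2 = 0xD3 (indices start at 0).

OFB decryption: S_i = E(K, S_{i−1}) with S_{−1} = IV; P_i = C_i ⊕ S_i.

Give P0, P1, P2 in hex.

P0 = 0x7E, P1 = 0x56, P2 = 0xE1

P0: S = E(K, 0xBC) = 0x62; 0x1C ⊕ 0x62 = 0x7E.
P1: S = E(K, 0x62) = 0x8C; 0xDA ⊕ 0x8C = 0x56.
P2: S = E(K, 0x8C) = 0x32; 0xD3 ⊕ 0x32 = 0xE1.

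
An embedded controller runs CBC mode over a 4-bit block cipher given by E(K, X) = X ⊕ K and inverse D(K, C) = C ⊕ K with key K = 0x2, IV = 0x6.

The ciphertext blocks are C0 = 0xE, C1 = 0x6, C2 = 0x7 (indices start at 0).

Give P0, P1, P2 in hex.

CBC decryption: P_i = D(K, C_i) ⊕ C_{i−1}, with C_{−1} = IV.
P0: D(K, 0xE) = 0xC; 0xC ⊕ 0x6 = 0xA.
P1: D(K, 0x6) = 0x4; 0x4 ⊕ 0xE = 0xA.
P2: D(K, 0x7) = 0x5; 0x5 ⊕ 0x6 = 0x3.

P0 = 0xA, P1 = 0xA, P2 = 0x3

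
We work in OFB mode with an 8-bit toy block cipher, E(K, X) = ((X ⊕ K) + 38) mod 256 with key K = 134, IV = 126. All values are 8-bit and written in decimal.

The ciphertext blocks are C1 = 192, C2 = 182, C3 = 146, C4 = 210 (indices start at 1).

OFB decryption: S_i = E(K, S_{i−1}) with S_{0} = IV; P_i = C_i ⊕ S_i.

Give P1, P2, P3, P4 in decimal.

P1: S = E(K, 126) = 30; 192 ⊕ 30 = 222.
P2: S = E(K, 30) = 190; 182 ⊕ 190 = 8.
P3: S = E(K, 190) = 94; 146 ⊕ 94 = 204.
P4: S = E(K, 94) = 254; 210 ⊕ 254 = 44.

P1 = 222, P2 = 8, P3 = 204, P4 = 44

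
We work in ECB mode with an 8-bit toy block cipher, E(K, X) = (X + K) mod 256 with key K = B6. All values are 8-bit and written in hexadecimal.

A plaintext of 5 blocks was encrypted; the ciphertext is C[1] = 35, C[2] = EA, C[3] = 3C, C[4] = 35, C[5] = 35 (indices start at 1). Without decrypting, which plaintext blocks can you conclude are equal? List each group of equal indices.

ECB encrypts each block independently with the same key, so equal ciphertext blocks imply equal plaintext blocks.
C[1] = C[4] = C[5] = 35, so P[1] = P[4] = P[5].

P[1] = P[4] = P[5]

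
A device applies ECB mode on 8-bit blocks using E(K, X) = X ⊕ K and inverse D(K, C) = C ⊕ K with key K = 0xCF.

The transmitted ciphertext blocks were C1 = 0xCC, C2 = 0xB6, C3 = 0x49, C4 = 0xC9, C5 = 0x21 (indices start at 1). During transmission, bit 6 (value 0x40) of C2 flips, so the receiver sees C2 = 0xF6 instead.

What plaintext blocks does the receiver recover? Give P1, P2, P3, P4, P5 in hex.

ECB decryption: P_i = D(K, C_i).
Only C2 changed, to 0xF6. In ECB, a change in C_i affects only P_i. Decrypting the received ciphertext:
P1: D(K, 0xCC) = 0x03.
P2: D(K, 0xF6) = 0x39.
P3: D(K, 0x49) = 0x86.
P4: D(K, 0xC9) = 0x06.
P5: D(K, 0x21) = 0xEE.
Blocks that differ from the original plaintext: P2.

P1 = 0x03, P2 = 0x39, P3 = 0x86, P4 = 0x06, P5 = 0xEE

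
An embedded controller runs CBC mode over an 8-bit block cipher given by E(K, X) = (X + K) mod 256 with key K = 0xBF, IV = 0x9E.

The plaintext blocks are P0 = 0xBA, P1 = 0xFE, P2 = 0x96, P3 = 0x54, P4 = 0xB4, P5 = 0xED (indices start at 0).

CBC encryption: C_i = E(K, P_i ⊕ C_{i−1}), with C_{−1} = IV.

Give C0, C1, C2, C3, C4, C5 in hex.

C0: P0 ⊕ 0x9E = 0x24; E(K, 0x24) = 0xE3.
C1: P1 ⊕ 0xE3 = 0x1D; E(K, 0x1D) = 0xDC.
C2: P2 ⊕ 0xDC = 0x4A; E(K, 0x4A) = 0x09.
C3: P3 ⊕ 0x09 = 0x5D; E(K, 0x5D) = 0x1C.
C4: P4 ⊕ 0x1C = 0xA8; E(K, 0xA8) = 0x67.
C5: P5 ⊕ 0x67 = 0x8A; E(K, 0x8A) = 0x49.

C0 = 0xE3, C1 = 0xDC, C2 = 0x09, C3 = 0x1C, C4 = 0x67, C5 = 0x49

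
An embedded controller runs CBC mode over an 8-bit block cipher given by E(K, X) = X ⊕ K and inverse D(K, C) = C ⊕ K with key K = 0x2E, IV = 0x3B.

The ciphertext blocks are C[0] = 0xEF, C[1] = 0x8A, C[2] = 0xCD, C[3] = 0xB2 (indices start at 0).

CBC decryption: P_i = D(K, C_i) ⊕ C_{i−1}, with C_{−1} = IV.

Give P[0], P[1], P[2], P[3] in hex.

P[0] = 0xFA, P[1] = 0x4B, P[2] = 0x69, P[3] = 0x51

P[0]: D(K, 0xEF) = 0xC1; 0xC1 ⊕ 0x3B = 0xFA.
P[1]: D(K, 0x8A) = 0xA4; 0xA4 ⊕ 0xEF = 0x4B.
P[2]: D(K, 0xCD) = 0xE3; 0xE3 ⊕ 0x8A = 0x69.
P[3]: D(K, 0xB2) = 0x9C; 0x9C ⊕ 0xCD = 0x51.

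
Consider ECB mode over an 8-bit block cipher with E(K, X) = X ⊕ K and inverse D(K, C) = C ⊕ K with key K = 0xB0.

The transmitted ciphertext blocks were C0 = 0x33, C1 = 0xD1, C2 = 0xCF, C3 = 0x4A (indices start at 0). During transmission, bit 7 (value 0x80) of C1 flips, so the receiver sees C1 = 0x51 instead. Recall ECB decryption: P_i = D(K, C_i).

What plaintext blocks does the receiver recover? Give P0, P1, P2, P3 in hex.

P0 = 0x83, P1 = 0xE1, P2 = 0x7F, P3 = 0xFA

Only C1 changed, to 0x51. In ECB, a change in C_i affects only P_i. Decrypting the received ciphertext:
P0: D(K, 0x33) = 0x83.
P1: D(K, 0x51) = 0xE1.
P2: D(K, 0xCF) = 0x7F.
P3: D(K, 0x4A) = 0xFA.
Blocks that differ from the original plaintext: P1.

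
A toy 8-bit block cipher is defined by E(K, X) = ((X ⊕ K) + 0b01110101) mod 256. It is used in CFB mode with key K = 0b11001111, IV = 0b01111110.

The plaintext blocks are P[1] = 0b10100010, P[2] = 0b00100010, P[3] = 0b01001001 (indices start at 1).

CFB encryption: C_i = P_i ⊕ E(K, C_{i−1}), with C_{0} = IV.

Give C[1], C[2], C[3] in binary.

C[1]: E(K, 0b01111110) = 0b00100110; 0b10100010 ⊕ 0b00100110 = 0b10000100.
C[2]: E(K, 0b10000100) = 0b11000000; 0b00100010 ⊕ 0b11000000 = 0b11100010.
C[3]: E(K, 0b11100010) = 0b10100010; 0b01001001 ⊕ 0b10100010 = 0b11101011.

C[1] = 0b10000100, C[2] = 0b11100010, C[3] = 0b11101011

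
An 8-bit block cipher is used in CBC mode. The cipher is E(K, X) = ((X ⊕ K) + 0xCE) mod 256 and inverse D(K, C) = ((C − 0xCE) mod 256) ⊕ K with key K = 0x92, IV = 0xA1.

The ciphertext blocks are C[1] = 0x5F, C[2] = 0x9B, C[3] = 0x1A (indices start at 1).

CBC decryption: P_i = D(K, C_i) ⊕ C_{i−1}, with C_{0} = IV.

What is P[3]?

P[3]: D(K, 0x1A) = 0xDE; 0xDE ⊕ 0x9B = 0x45.

P[3] = 0x45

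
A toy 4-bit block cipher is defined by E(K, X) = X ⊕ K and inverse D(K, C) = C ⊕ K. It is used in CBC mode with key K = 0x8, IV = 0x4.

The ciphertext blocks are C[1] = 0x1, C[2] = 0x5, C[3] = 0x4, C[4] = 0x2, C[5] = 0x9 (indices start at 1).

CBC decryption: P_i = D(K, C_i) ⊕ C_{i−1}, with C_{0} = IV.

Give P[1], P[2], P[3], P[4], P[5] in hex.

P[1]: D(K, 0x1) = 0x9; 0x9 ⊕ 0x4 = 0xD.
P[2]: D(K, 0x5) = 0xD; 0xD ⊕ 0x1 = 0xC.
P[3]: D(K, 0x4) = 0xC; 0xC ⊕ 0x5 = 0x9.
P[4]: D(K, 0x2) = 0xA; 0xA ⊕ 0x4 = 0xE.
P[5]: D(K, 0x9) = 0x1; 0x1 ⊕ 0x2 = 0x3.

P[1] = 0xD, P[2] = 0xC, P[3] = 0x9, P[4] = 0xE, P[5] = 0x3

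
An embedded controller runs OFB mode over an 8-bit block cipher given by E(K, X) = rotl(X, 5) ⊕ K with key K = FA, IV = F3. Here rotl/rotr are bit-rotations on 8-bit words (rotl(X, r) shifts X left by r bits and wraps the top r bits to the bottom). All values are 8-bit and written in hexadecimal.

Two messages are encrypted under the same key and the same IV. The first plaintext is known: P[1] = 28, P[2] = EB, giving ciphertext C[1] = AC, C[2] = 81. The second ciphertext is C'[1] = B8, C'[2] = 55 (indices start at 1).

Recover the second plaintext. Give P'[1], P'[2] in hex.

P'[1] = 3C, P'[2] = 3F

In OFB with a reused IV, both messages share the same keystream S_i, so C_i ⊕ C'_i = P_i ⊕ P'_i and thus P'_i = P_i ⊕ C_i ⊕ C'_i.
P'[1]: 28 ⊕ AC ⊕ B8 = 3C.
P'[2]: EB ⊕ 81 ⊕ 55 = 3F.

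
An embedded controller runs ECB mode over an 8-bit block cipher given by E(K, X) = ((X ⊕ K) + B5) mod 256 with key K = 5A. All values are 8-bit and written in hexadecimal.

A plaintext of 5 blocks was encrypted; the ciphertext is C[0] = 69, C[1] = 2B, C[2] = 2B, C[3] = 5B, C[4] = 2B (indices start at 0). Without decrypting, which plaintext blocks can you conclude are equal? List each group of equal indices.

P[1] = P[2] = P[4]

ECB encrypts each block independently with the same key, so equal ciphertext blocks imply equal plaintext blocks.
C[1] = C[2] = C[4] = 2B, so P[1] = P[2] = P[4].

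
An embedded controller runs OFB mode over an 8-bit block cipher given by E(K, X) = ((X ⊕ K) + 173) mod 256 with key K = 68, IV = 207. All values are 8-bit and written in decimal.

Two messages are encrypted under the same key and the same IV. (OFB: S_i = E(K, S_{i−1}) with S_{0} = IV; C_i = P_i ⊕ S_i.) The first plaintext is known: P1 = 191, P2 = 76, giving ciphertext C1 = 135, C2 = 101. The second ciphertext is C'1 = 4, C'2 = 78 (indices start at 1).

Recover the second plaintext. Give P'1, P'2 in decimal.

P'1 = 60, P'2 = 103

In OFB with a reused IV, both messages share the same keystream S_i, so C_i ⊕ C'_i = P_i ⊕ P'_i and thus P'_i = P_i ⊕ C_i ⊕ C'_i.
P'1: 191 ⊕ 135 ⊕ 4 = 60.
P'2: 76 ⊕ 101 ⊕ 78 = 103.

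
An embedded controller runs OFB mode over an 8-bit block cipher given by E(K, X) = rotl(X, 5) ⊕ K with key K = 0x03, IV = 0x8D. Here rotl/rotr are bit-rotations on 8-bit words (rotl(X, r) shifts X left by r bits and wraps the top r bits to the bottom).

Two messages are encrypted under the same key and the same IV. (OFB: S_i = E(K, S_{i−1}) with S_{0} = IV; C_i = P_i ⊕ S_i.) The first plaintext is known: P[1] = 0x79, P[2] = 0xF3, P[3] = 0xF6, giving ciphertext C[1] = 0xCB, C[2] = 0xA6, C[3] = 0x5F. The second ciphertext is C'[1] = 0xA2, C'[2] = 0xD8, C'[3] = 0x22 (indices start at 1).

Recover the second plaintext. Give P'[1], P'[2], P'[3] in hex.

In OFB with a reused IV, both messages share the same keystream S_i, so C_i ⊕ C'_i = P_i ⊕ P'_i and thus P'_i = P_i ⊕ C_i ⊕ C'_i.
P'[1]: 0x79 ⊕ 0xCB ⊕ 0xA2 = 0x10.
P'[2]: 0xF3 ⊕ 0xA6 ⊕ 0xD8 = 0x8D.
P'[3]: 0xF6 ⊕ 0x5F ⊕ 0x22 = 0x8B.

P'[1] = 0x10, P'[2] = 0x8D, P'[3] = 0x8B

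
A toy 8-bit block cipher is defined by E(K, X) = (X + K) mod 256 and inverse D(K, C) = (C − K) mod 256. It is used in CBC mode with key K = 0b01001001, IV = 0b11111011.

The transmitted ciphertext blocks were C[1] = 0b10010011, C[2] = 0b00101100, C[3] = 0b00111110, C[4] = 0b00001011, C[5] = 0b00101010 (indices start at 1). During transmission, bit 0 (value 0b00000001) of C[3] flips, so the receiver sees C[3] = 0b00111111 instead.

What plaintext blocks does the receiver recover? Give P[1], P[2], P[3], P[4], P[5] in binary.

CBC decryption: P_i = D(K, C_i) ⊕ C_{i−1}, with C_{0} = IV.
Only C[3] changed, to 0b00111111. In CBC, a change in C_i garbles P_i and flips the same bit in P_{i+1}. Decrypting the received ciphertext:
P[1]: D(K, 0b10010011) = 0b01001010; 0b01001010 ⊕ 0b11111011 = 0b10110001.
P[2]: D(K, 0b00101100) = 0b11100011; 0b11100011 ⊕ 0b10010011 = 0b01110000.
P[3]: D(K, 0b00111111) = 0b11110110; 0b11110110 ⊕ 0b00101100 = 0b11011010.
P[4]: D(K, 0b00001011) = 0b11000010; 0b11000010 ⊕ 0b00111111 = 0b11111101.
P[5]: D(K, 0b00101010) = 0b11100001; 0b11100001 ⊕ 0b00001011 = 0b11101010.
Blocks that differ from the original plaintext: P[3], P[4].

P[1] = 0b10110001, P[2] = 0b01110000, P[3] = 0b11011010, P[4] = 0b11111101, P[5] = 0b11101010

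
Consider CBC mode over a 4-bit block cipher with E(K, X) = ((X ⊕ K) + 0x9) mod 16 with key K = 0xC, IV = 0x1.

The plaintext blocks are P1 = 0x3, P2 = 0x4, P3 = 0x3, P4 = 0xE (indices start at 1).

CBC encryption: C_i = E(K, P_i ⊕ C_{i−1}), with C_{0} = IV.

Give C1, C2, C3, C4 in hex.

C1: P1 ⊕ 0x1 = 0x2; E(K, 0x2) = 0x7.
C2: P2 ⊕ 0x7 = 0x3; E(K, 0x3) = 0x8.
C3: P3 ⊕ 0x8 = 0xB; E(K, 0xB) = 0x0.
C4: P4 ⊕ 0x0 = 0xE; E(K, 0xE) = 0xB.

C1 = 0x7, C2 = 0x8, C3 = 0x0, C4 = 0xB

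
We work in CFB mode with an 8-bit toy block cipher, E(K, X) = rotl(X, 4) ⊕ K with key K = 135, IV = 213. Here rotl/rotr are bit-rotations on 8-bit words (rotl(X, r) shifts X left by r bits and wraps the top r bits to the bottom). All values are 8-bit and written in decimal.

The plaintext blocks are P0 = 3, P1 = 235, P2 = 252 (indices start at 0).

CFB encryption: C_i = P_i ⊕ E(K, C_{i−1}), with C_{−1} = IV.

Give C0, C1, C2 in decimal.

C0 = 217, C1 = 241, C2 = 100

C0: E(K, 213) = 218; 3 ⊕ 218 = 217.
C1: E(K, 217) = 26; 235 ⊕ 26 = 241.
C2: E(K, 241) = 152; 252 ⊕ 152 = 100.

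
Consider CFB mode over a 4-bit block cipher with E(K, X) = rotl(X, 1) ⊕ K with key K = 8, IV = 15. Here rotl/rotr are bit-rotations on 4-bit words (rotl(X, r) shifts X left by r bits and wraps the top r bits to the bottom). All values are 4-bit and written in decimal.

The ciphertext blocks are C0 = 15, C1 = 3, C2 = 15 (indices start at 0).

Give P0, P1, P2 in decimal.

CFB decryption: P_i = C_i ⊕ E(K, C_{i−1}), with C_{−1} = IV.
P0: E(K, 15) = 7; 15 ⊕ 7 = 8.
P1: E(K, 15) = 7; 3 ⊕ 7 = 4.
P2: E(K, 3) = 14; 15 ⊕ 14 = 1.

P0 = 8, P1 = 4, P2 = 1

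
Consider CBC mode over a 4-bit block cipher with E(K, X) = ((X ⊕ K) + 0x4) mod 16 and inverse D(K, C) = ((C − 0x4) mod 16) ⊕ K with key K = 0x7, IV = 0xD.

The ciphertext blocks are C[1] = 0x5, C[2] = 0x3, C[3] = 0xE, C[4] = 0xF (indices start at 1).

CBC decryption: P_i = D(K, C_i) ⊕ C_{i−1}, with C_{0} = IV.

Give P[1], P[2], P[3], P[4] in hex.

P[1]: D(K, 0x5) = 0x6; 0x6 ⊕ 0xD = 0xB.
P[2]: D(K, 0x3) = 0x8; 0x8 ⊕ 0x5 = 0xD.
P[3]: D(K, 0xE) = 0xD; 0xD ⊕ 0x3 = 0xE.
P[4]: D(K, 0xF) = 0xC; 0xC ⊕ 0xE = 0x2.

P[1] = 0xB, P[2] = 0xD, P[3] = 0xE, P[4] = 0x2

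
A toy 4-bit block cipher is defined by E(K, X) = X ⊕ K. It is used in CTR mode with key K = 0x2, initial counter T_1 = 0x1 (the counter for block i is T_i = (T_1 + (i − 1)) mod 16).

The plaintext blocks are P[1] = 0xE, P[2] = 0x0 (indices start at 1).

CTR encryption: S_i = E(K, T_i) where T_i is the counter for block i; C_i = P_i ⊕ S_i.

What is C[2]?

C[1]: T = 0x1, S = E(K, T) = 0x3; 0xE ⊕ 0x3 = 0xD.
C[2]: T = 0x2, S = E(K, T) = 0x0; 0x0 ⊕ 0x0 = 0x0.

C[2] = 0x0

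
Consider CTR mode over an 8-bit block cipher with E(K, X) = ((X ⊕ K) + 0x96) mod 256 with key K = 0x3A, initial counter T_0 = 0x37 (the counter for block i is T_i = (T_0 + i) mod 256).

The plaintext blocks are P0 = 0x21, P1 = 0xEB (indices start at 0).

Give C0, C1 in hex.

C0 = 0x82, C1 = 0x73

CTR encryption: S_i = E(K, T_i) where T_i is the counter for block i; C_i = P_i ⊕ S_i.
C0: T = 0x37, S = E(K, T) = 0xA3; 0x21 ⊕ 0xA3 = 0x82.
C1: T = 0x38, S = E(K, T) = 0x98; 0xEB ⊕ 0x98 = 0x73.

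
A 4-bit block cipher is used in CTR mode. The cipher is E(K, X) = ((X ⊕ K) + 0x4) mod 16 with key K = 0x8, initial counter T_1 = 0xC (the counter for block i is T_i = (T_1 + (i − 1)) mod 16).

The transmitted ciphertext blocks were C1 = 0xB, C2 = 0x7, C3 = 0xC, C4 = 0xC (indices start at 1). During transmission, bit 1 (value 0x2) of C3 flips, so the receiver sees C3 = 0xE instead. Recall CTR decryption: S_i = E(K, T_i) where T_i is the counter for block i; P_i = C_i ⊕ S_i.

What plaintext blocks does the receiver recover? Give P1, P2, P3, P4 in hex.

Only C3 changed, to 0xE. In CTR, a change in C_i flips the same bit in P_i only; the keystream is unaffected. Decrypting the received ciphertext:
P1: T = 0xC, S = E(K, T) = 0x8; 0xB ⊕ 0x8 = 0x3.
P2: T = 0xD, S = E(K, T) = 0x9; 0x7 ⊕ 0x9 = 0xE.
P3: T = 0xE, S = E(K, T) = 0xA; 0xE ⊕ 0xA = 0x4.
P4: T = 0xF, S = E(K, T) = 0xB; 0xC ⊕ 0xB = 0x7.
Blocks that differ from the original plaintext: P3.

P1 = 0x3, P2 = 0xE, P3 = 0x4, P4 = 0x7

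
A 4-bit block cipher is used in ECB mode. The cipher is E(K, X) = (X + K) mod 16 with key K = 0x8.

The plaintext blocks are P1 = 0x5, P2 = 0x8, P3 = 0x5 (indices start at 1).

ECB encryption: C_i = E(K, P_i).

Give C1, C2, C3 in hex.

C1: E(K, 0x5) = 0xD.
C2: E(K, 0x8) = 0x0.
C3: E(K, 0x5) = 0xD.

C1 = 0xD, C2 = 0x0, C3 = 0xD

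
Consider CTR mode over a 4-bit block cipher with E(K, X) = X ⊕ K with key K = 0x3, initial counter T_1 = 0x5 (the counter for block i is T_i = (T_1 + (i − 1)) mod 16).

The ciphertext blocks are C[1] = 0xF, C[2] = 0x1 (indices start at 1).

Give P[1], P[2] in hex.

CTR decryption: S_i = E(K, T_i) where T_i is the counter for block i; P_i = C_i ⊕ S_i.
P[1]: T = 0x5, S = E(K, T) = 0x6; 0xF ⊕ 0x6 = 0x9.
P[2]: T = 0x6, S = E(K, T) = 0x5; 0x1 ⊕ 0x5 = 0x4.

P[1] = 0x9, P[2] = 0x4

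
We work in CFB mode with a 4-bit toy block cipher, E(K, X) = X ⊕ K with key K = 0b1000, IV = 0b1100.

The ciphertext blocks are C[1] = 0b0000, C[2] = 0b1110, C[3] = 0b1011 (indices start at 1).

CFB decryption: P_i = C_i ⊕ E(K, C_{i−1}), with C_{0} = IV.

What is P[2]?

P[2]: E(K, 0b0000) = 0b1000; 0b1110 ⊕ 0b1000 = 0b0110.

P[2] = 0b0110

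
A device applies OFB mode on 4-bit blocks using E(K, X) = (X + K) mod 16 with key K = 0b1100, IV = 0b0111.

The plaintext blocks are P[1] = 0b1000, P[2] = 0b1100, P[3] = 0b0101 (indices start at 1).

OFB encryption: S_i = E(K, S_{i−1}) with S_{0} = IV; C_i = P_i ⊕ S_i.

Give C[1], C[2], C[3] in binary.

C[1]: S = E(K, 0b0111) = 0b0011; 0b1000 ⊕ 0b0011 = 0b1011.
C[2]: S = E(K, 0b0011) = 0b1111; 0b1100 ⊕ 0b1111 = 0b0011.
C[3]: S = E(K, 0b1111) = 0b1011; 0b0101 ⊕ 0b1011 = 0b1110.

C[1] = 0b1011, C[2] = 0b0011, C[3] = 0b1110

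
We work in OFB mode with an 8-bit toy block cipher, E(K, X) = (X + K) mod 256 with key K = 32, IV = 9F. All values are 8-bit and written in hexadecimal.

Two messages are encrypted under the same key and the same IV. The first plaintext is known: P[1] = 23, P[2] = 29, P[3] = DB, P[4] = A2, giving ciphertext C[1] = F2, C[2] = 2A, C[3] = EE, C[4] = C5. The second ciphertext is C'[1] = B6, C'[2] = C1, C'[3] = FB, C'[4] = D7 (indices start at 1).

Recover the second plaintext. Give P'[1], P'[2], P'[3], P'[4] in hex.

In OFB with a reused IV, both messages share the same keystream S_i, so C_i ⊕ C'_i = P_i ⊕ P'_i and thus P'_i = P_i ⊕ C_i ⊕ C'_i.
P'[1]: 23 ⊕ F2 ⊕ B6 = 67.
P'[2]: 29 ⊕ 2A ⊕ C1 = C2.
P'[3]: DB ⊕ EE ⊕ FB = CE.
P'[4]: A2 ⊕ C5 ⊕ D7 = B0.

P'[1] = 67, P'[2] = C2, P'[3] = CE, P'[4] = B0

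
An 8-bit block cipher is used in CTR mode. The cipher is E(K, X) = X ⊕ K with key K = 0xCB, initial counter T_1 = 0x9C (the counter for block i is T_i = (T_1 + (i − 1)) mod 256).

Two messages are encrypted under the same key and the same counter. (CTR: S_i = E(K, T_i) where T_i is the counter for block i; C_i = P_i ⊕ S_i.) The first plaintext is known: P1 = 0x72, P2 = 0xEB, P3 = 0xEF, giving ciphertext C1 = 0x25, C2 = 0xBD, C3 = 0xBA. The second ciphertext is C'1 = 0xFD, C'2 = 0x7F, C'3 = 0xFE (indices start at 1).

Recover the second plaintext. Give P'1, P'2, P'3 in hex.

P'1 = 0xAA, P'2 = 0x29, P'3 = 0xAB

In CTR with a reused counter, both messages share the same keystream S_i, so C_i ⊕ C'_i = P_i ⊕ P'_i and thus P'_i = P_i ⊕ C_i ⊕ C'_i.
P'1: 0x72 ⊕ 0x25 ⊕ 0xFD = 0xAA.
P'2: 0xEB ⊕ 0xBD ⊕ 0x7F = 0x29.
P'3: 0xEF ⊕ 0xBA ⊕ 0xFE = 0xAB.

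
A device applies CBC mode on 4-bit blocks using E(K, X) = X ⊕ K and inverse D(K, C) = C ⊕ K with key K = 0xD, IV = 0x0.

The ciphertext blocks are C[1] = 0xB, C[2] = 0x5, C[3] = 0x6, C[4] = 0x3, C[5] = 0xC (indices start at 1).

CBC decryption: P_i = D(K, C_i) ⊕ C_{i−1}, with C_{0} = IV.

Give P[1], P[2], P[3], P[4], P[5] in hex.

P[1] = 0x6, P[2] = 0x3, P[3] = 0xE, P[4] = 0x8, P[5] = 0x2

P[1]: D(K, 0xB) = 0x6; 0x6 ⊕ 0x0 = 0x6.
P[2]: D(K, 0x5) = 0x8; 0x8 ⊕ 0xB = 0x3.
P[3]: D(K, 0x6) = 0xB; 0xB ⊕ 0x5 = 0xE.
P[4]: D(K, 0x3) = 0xE; 0xE ⊕ 0x6 = 0x8.
P[5]: D(K, 0xC) = 0x1; 0x1 ⊕ 0x3 = 0x2.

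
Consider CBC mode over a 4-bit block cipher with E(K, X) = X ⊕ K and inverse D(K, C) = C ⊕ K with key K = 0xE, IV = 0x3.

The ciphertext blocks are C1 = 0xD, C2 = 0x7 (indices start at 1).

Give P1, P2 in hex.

CBC decryption: P_i = D(K, C_i) ⊕ C_{i−1}, with C_{0} = IV.
P1: D(K, 0xD) = 0x3; 0x3 ⊕ 0x3 = 0x0.
P2: D(K, 0x7) = 0x9; 0x9 ⊕ 0xD = 0x4.

P1 = 0x0, P2 = 0x4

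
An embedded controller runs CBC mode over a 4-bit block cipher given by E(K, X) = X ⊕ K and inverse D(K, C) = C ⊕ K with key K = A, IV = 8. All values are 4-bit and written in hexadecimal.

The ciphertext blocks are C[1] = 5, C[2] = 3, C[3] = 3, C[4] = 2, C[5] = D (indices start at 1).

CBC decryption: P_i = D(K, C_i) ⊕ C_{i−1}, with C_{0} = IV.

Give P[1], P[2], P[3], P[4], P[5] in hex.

P[1]: D(K, 5) = F; F ⊕ 8 = 7.
P[2]: D(K, 3) = 9; 9 ⊕ 5 = C.
P[3]: D(K, 3) = 9; 9 ⊕ 3 = A.
P[4]: D(K, 2) = 8; 8 ⊕ 3 = B.
P[5]: D(K, D) = 7; 7 ⊕ 2 = 5.

P[1] = 7, P[2] = C, P[3] = A, P[4] = B, P[5] = 5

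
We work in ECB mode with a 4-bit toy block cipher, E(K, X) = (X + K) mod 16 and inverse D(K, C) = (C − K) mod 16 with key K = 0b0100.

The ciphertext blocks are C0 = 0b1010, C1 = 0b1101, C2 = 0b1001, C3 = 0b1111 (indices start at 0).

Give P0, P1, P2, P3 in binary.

ECB decryption: P_i = D(K, C_i).
P0: D(K, 0b1010) = 0b0110.
P1: D(K, 0b1101) = 0b1001.
P2: D(K, 0b1001) = 0b0101.
P3: D(K, 0b1111) = 0b1011.

P0 = 0b0110, P1 = 0b1001, P2 = 0b0101, P3 = 0b1011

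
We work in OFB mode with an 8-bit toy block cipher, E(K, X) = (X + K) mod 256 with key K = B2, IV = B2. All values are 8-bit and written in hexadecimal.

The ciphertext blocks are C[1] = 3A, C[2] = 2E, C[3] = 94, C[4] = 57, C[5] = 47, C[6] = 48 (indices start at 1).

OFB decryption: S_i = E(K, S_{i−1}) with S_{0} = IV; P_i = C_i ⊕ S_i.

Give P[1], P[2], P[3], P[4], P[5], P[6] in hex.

P[1]: S = E(K, B2) = 64; 3A ⊕ 64 = 5E.
P[2]: S = E(K, 64) = 16; 2E ⊕ 16 = 38.
P[3]: S = E(K, 16) = C8; 94 ⊕ C8 = 5C.
P[4]: S = E(K, C8) = 7A; 57 ⊕ 7A = 2D.
P[5]: S = E(K, 7A) = 2C; 47 ⊕ 2C = 6B.
P[6]: S = E(K, 2C) = DE; 48 ⊕ DE = 96.

P[1] = 5E, P[2] = 38, P[3] = 5C, P[4] = 2D, P[5] = 6B, P[6] = 96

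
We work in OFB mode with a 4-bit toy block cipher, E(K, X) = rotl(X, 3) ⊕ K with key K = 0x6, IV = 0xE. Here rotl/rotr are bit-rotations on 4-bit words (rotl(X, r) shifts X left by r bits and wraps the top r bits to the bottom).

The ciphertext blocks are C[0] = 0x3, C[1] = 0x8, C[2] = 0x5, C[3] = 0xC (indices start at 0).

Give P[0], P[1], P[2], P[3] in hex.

P[0] = 0x2, P[1] = 0x6, P[2] = 0x4, P[3] = 0x2

OFB decryption: S_i = E(K, S_{i−1}) with S_{−1} = IV; P_i = C_i ⊕ S_i.
P[0]: S = E(K, 0xE) = 0x1; 0x3 ⊕ 0x1 = 0x2.
P[1]: S = E(K, 0x1) = 0xE; 0x8 ⊕ 0xE = 0x6.
P[2]: S = E(K, 0xE) = 0x1; 0x5 ⊕ 0x1 = 0x4.
P[3]: S = E(K, 0x1) = 0xE; 0xC ⊕ 0xE = 0x2.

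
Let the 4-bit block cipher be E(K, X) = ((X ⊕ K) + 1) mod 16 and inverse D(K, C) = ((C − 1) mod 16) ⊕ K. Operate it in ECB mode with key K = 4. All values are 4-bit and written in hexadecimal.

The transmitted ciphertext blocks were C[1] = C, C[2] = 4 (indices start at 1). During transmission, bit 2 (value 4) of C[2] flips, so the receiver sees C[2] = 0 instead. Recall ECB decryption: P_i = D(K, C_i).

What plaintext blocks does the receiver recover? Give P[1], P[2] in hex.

Only C[2] changed, to 0. In ECB, a change in C_i affects only P_i. Decrypting the received ciphertext:
P[1]: D(K, C) = F.
P[2]: D(K, 0) = B.
Blocks that differ from the original plaintext: P[2].

P[1] = F, P[2] = B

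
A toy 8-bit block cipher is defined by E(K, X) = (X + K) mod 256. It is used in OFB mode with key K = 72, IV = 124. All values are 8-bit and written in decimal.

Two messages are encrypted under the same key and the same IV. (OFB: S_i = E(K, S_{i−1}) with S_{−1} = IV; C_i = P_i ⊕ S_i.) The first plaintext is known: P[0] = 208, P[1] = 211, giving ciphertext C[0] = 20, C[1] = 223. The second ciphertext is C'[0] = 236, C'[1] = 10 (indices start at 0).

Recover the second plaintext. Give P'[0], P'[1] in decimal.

P'[0] = 40, P'[1] = 6

In OFB with a reused IV, both messages share the same keystream S_i, so C_i ⊕ C'_i = P_i ⊕ P'_i and thus P'_i = P_i ⊕ C_i ⊕ C'_i.
P'[0]: 208 ⊕ 20 ⊕ 236 = 40.
P'[1]: 211 ⊕ 223 ⊕ 10 = 6.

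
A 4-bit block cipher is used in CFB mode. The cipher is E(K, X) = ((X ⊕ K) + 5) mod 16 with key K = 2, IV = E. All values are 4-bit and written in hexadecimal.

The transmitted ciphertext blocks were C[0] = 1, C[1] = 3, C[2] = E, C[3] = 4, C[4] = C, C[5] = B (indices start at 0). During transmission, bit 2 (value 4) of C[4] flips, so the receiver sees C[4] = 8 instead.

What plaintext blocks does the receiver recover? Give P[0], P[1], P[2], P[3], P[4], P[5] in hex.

P[0] = 0, P[1] = B, P[2] = 8, P[3] = 5, P[4] = 3, P[5] = 4

CFB decryption: P_i = C_i ⊕ E(K, C_{i−1}), with C_{−1} = IV.
Only C[4] changed, to 8. In CFB, a change in C_i flips the same bit in P_i and garbles P_{i+1}. Decrypting the received ciphertext:
P[0]: E(K, E) = 1; 1 ⊕ 1 = 0.
P[1]: E(K, 1) = 8; 3 ⊕ 8 = B.
P[2]: E(K, 3) = 6; E ⊕ 6 = 8.
P[3]: E(K, E) = 1; 4 ⊕ 1 = 5.
P[4]: E(K, 4) = B; 8 ⊕ B = 3.
P[5]: E(K, 8) = F; B ⊕ F = 4.
Blocks that differ from the original plaintext: P[4], P[5].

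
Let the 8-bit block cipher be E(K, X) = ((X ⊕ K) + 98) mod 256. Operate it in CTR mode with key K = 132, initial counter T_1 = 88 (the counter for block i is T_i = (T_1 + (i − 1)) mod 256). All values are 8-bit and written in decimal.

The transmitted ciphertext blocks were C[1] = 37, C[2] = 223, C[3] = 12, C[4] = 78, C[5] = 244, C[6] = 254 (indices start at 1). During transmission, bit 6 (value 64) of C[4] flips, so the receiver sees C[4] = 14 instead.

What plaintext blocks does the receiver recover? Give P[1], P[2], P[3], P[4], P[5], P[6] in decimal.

CTR decryption: S_i = E(K, T_i) where T_i is the counter for block i; P_i = C_i ⊕ S_i.
Only C[4] changed, to 14. In CTR, a change in C_i flips the same bit in P_i only; the keystream is unaffected. Decrypting the received ciphertext:
P[1]: T = 88, S = E(K, T) = 62; 37 ⊕ 62 = 27.
P[2]: T = 89, S = E(K, T) = 63; 223 ⊕ 63 = 224.
P[3]: T = 90, S = E(K, T) = 64; 12 ⊕ 64 = 76.
P[4]: T = 91, S = E(K, T) = 65; 14 ⊕ 65 = 79.
P[5]: T = 92, S = E(K, T) = 58; 244 ⊕ 58 = 206.
P[6]: T = 93, S = E(K, T) = 59; 254 ⊕ 59 = 197.
Blocks that differ from the original plaintext: P[4].

P[1] = 27, P[2] = 224, P[3] = 76, P[4] = 79, P[5] = 206, P[6] = 197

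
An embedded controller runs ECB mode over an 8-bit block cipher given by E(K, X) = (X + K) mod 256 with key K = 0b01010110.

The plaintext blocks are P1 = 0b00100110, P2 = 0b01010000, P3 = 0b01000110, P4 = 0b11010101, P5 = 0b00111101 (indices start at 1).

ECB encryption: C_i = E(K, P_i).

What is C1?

C1: E(K, 0b00100110) = 0b01111100.

C1 = 0b01111100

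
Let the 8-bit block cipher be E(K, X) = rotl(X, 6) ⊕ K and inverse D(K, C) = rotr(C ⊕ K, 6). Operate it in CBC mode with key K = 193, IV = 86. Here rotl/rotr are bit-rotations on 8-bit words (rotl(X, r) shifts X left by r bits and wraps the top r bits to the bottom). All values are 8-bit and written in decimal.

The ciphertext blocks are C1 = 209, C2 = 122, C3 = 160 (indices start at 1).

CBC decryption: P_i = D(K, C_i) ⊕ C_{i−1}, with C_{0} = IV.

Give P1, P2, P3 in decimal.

P1 = 22, P2 = 63, P3 = 255

P1: D(K, 209) = 64; 64 ⊕ 86 = 22.
P2: D(K, 122) = 238; 238 ⊕ 209 = 63.
P3: D(K, 160) = 133; 133 ⊕ 122 = 255.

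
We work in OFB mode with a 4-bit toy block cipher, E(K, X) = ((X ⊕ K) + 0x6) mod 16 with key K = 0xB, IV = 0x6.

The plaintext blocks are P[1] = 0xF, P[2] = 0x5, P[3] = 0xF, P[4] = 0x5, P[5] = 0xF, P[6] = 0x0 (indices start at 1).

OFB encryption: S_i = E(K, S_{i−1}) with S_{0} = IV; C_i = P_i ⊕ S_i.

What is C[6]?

C[1]: S = E(K, 0x6) = 0x3; 0xF ⊕ 0x3 = 0xC.
C[2]: S = E(K, 0x3) = 0xE; 0x5 ⊕ 0xE = 0xB.
C[3]: S = E(K, 0xE) = 0xB; 0xF ⊕ 0xB = 0x4.
C[4]: S = E(K, 0xB) = 0x6; 0x5 ⊕ 0x6 = 0x3.
C[5]: S = E(K, 0x6) = 0x3; 0xF ⊕ 0x3 = 0xC.
C[6]: S = E(K, 0x3) = 0xE; 0x0 ⊕ 0xE = 0xE.

C[6] = 0xE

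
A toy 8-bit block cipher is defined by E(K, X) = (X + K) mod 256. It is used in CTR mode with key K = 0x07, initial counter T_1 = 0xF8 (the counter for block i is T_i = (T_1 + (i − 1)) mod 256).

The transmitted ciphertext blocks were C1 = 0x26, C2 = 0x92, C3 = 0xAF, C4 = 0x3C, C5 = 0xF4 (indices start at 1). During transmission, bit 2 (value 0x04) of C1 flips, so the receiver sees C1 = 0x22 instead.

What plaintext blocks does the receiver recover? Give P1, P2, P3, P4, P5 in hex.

P1 = 0xDD, P2 = 0x92, P3 = 0xAE, P4 = 0x3E, P5 = 0xF7

CTR decryption: S_i = E(K, T_i) where T_i is the counter for block i; P_i = C_i ⊕ S_i.
Only C1 changed, to 0x22. In CTR, a change in C_i flips the same bit in P_i only; the keystream is unaffected. Decrypting the received ciphertext:
P1: T = 0xF8, S = E(K, T) = 0xFF; 0x22 ⊕ 0xFF = 0xDD.
P2: T = 0xF9, S = E(K, T) = 0x00; 0x92 ⊕ 0x00 = 0x92.
P3: T = 0xFA, S = E(K, T) = 0x01; 0xAF ⊕ 0x01 = 0xAE.
P4: T = 0xFB, S = E(K, T) = 0x02; 0x3C ⊕ 0x02 = 0x3E.
P5: T = 0xFC, S = E(K, T) = 0x03; 0xF4 ⊕ 0x03 = 0xF7.
Blocks that differ from the original plaintext: P1.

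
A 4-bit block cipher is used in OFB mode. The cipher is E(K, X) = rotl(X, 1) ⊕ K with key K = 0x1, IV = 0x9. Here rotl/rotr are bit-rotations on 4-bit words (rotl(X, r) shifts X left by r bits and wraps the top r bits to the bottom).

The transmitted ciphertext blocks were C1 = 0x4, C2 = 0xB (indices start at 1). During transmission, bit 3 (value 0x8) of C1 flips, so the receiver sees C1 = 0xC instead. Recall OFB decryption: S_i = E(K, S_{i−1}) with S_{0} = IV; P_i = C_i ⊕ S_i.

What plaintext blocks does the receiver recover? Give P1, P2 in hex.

P1 = 0xE, P2 = 0xE

Only C1 changed, to 0xC. In OFB, a change in C_i flips the same bit in P_i only; the keystream is unaffected. Decrypting the received ciphertext:
P1: S = E(K, 0x9) = 0x2; 0xC ⊕ 0x2 = 0xE.
P2: S = E(K, 0x2) = 0x5; 0xB ⊕ 0x5 = 0xE.
Blocks that differ from the original plaintext: P1.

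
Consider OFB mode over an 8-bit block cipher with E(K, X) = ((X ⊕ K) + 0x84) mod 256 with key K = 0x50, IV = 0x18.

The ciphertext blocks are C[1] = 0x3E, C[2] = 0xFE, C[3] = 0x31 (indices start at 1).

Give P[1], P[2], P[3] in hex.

P[1] = 0xF2, P[2] = 0xDE, P[3] = 0xC5

OFB decryption: S_i = E(K, S_{i−1}) with S_{0} = IV; P_i = C_i ⊕ S_i.
P[1]: S = E(K, 0x18) = 0xCC; 0x3E ⊕ 0xCC = 0xF2.
P[2]: S = E(K, 0xCC) = 0x20; 0xFE ⊕ 0x20 = 0xDE.
P[3]: S = E(K, 0x20) = 0xF4; 0x31 ⊕ 0xF4 = 0xC5.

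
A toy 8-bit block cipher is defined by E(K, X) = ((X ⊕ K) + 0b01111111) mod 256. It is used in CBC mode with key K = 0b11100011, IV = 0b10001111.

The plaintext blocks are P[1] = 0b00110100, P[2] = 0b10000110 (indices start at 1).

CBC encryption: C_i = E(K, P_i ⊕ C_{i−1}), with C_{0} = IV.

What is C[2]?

C[2] = 0b00110001

C[1]: P[1] ⊕ 0b10001111 = 0b10111011; E(K, 0b10111011) = 0b11010111.
C[2]: P[2] ⊕ 0b11010111 = 0b01010001; E(K, 0b01010001) = 0b00110001.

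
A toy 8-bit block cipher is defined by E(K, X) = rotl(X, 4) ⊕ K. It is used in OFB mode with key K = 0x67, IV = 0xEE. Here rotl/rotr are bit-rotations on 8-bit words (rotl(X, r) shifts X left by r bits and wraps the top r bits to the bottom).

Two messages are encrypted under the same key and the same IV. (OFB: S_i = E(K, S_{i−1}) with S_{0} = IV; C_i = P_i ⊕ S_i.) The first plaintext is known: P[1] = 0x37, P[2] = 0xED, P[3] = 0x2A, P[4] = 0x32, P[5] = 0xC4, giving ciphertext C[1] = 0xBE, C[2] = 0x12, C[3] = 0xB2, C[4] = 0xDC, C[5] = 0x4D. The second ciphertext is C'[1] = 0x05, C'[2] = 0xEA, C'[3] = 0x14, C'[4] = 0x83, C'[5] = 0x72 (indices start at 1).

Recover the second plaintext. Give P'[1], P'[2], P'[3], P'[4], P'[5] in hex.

In OFB with a reused IV, both messages share the same keystream S_i, so C_i ⊕ C'_i = P_i ⊕ P'_i and thus P'_i = P_i ⊕ C_i ⊕ C'_i.
P'[1]: 0x37 ⊕ 0xBE ⊕ 0x05 = 0x8C.
P'[2]: 0xED ⊕ 0x12 ⊕ 0xEA = 0x15.
P'[3]: 0x2A ⊕ 0xB2 ⊕ 0x14 = 0x8C.
P'[4]: 0x32 ⊕ 0xDC ⊕ 0x83 = 0x6D.
P'[5]: 0xC4 ⊕ 0x4D ⊕ 0x72 = 0xFB.

P'[1] = 0x8C, P'[2] = 0x15, P'[3] = 0x8C, P'[4] = 0x6D, P'[5] = 0xFB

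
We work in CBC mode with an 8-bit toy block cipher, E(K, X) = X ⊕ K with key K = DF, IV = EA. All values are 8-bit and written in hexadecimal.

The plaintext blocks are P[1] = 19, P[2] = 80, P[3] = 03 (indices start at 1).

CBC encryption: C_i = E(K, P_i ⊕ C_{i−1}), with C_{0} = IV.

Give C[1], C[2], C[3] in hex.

C[1]: P[1] ⊕ EA = F3; E(K, F3) = 2C.
C[2]: P[2] ⊕ 2C = AC; E(K, AC) = 73.
C[3]: P[3] ⊕ 73 = 70; E(K, 70) = AF.

C[1] = 2C, C[2] = 73, C[3] = AF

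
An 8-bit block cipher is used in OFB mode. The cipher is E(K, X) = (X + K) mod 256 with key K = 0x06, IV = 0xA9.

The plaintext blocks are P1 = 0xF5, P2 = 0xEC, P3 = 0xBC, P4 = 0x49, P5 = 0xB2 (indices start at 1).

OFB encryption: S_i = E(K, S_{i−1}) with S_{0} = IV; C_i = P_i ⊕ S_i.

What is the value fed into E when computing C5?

C1: S = E(K, 0xA9) = 0xAF; 0xF5 ⊕ 0xAF = 0x5A.
C2: S = E(K, 0xAF) = 0xB5; 0xEC ⊕ 0xB5 = 0x59.
C3: S = E(K, 0xB5) = 0xBB; 0xBC ⊕ 0xBB = 0x07.
C4: S = E(K, 0xBB) = 0xC1; 0x49 ⊕ 0xC1 = 0x88.
C5: S = E(K, 0xC1) = 0xC7; 0xB2 ⊕ 0xC7 = 0x75.
So the input to E for block 5 is 0xC1.

0xC1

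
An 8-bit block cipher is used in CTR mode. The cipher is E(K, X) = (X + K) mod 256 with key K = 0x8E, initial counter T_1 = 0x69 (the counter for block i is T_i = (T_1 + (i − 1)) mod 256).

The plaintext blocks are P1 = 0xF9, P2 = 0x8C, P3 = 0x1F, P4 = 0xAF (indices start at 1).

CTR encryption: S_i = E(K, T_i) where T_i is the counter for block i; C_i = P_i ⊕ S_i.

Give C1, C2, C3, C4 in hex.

C1: T = 0x69, S = E(K, T) = 0xF7; 0xF9 ⊕ 0xF7 = 0x0E.
C2: T = 0x6A, S = E(K, T) = 0xF8; 0x8C ⊕ 0xF8 = 0x74.
C3: T = 0x6B, S = E(K, T) = 0xF9; 0x1F ⊕ 0xF9 = 0xE6.
C4: T = 0x6C, S = E(K, T) = 0xFA; 0xAF ⊕ 0xFA = 0x55.

C1 = 0x0E, C2 = 0x74, C3 = 0xE6, C4 = 0x55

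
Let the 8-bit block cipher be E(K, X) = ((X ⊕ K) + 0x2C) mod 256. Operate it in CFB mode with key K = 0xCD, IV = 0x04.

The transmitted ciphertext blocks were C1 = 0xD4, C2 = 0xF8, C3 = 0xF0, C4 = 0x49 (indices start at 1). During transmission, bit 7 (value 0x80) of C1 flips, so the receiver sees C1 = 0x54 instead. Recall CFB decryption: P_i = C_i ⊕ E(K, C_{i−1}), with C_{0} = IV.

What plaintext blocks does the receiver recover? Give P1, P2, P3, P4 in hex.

P1 = 0xA1, P2 = 0x3D, P3 = 0x91, P4 = 0x20

Only C1 changed, to 0x54. In CFB, a change in C_i flips the same bit in P_i and garbles P_{i+1}. Decrypting the received ciphertext:
P1: E(K, 0x04) = 0xF5; 0x54 ⊕ 0xF5 = 0xA1.
P2: E(K, 0x54) = 0xC5; 0xF8 ⊕ 0xC5 = 0x3D.
P3: E(K, 0xF8) = 0x61; 0xF0 ⊕ 0x61 = 0x91.
P4: E(K, 0xF0) = 0x69; 0x49 ⊕ 0x69 = 0x20.
Blocks that differ from the original plaintext: P1, P2.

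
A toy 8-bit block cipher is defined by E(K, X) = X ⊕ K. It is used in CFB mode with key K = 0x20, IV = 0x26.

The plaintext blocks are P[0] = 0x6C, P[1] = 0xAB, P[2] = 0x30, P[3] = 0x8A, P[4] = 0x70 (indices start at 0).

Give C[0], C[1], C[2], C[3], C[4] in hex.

CFB encryption: C_i = P_i ⊕ E(K, C_{i−1}), with C_{−1} = IV.
C[0]: E(K, 0x26) = 0x06; 0x6C ⊕ 0x06 = 0x6A.
C[1]: E(K, 0x6A) = 0x4A; 0xAB ⊕ 0x4A = 0xE1.
C[2]: E(K, 0xE1) = 0xC1; 0x30 ⊕ 0xC1 = 0xF1.
C[3]: E(K, 0xF1) = 0xD1; 0x8A ⊕ 0xD1 = 0x5B.
C[4]: E(K, 0x5B) = 0x7B; 0x70 ⊕ 0x7B = 0x0B.

C[0] = 0x6A, C[1] = 0xE1, C[2] = 0xF1, C[3] = 0x5B, C[4] = 0x0B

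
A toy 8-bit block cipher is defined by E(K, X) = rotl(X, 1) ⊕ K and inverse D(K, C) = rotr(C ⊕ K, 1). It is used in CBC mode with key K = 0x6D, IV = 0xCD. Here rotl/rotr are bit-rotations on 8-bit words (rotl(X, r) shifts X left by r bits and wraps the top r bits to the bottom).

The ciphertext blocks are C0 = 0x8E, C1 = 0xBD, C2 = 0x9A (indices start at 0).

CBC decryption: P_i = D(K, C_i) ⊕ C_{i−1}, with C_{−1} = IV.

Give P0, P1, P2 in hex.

P0: D(K, 0x8E) = 0xF1; 0xF1 ⊕ 0xCD = 0x3C.
P1: D(K, 0xBD) = 0x68; 0x68 ⊕ 0x8E = 0xE6.
P2: D(K, 0x9A) = 0xFB; 0xFB ⊕ 0xBD = 0x46.

P0 = 0x3C, P1 = 0xE6, P2 = 0x46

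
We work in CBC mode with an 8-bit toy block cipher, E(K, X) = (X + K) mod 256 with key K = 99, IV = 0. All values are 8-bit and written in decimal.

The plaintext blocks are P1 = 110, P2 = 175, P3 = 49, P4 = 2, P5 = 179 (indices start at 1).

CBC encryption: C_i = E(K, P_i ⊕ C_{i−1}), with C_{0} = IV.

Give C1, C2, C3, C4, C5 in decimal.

C1 = 209, C2 = 225, C3 = 51, C4 = 148, C5 = 138

C1: P1 ⊕ 0 = 110; E(K, 110) = 209.
C2: P2 ⊕ 209 = 126; E(K, 126) = 225.
C3: P3 ⊕ 225 = 208; E(K, 208) = 51.
C4: P4 ⊕ 51 = 49; E(K, 49) = 148.
C5: P5 ⊕ 148 = 39; E(K, 39) = 138.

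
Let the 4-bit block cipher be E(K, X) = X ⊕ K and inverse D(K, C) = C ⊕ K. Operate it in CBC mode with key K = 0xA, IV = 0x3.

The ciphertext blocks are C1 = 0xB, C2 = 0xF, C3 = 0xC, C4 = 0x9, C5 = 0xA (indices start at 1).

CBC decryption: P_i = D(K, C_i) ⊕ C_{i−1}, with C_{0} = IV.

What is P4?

P4 = 0xF

P4: D(K, 0x9) = 0x3; 0x3 ⊕ 0xC = 0xF.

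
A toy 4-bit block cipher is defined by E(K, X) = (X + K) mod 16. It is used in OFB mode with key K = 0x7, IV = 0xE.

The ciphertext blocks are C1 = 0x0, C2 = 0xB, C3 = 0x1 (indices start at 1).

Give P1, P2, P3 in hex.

OFB decryption: S_i = E(K, S_{i−1}) with S_{0} = IV; P_i = C_i ⊕ S_i.
P1: S = E(K, 0xE) = 0x5; 0x0 ⊕ 0x5 = 0x5.
P2: S = E(K, 0x5) = 0xC; 0xB ⊕ 0xC = 0x7.
P3: S = E(K, 0xC) = 0x3; 0x1 ⊕ 0x3 = 0x2.

P1 = 0x5, P2 = 0x7, P3 = 0x2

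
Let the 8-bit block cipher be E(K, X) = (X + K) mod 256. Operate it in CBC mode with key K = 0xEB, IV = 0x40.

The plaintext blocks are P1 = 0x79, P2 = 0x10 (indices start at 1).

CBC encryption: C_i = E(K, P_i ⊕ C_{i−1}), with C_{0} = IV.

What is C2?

C2 = 0x1F

C1: P1 ⊕ 0x40 = 0x39; E(K, 0x39) = 0x24.
C2: P2 ⊕ 0x24 = 0x34; E(K, 0x34) = 0x1F.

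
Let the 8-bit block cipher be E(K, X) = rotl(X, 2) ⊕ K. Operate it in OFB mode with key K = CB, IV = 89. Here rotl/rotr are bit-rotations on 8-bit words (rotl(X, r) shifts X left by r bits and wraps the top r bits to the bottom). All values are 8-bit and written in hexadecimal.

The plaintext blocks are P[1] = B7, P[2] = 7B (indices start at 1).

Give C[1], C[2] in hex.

C[1] = 5A, C[2] = 07

OFB encryption: S_i = E(K, S_{i−1}) with S_{0} = IV; C_i = P_i ⊕ S_i.
C[1]: S = E(K, 89) = ED; B7 ⊕ ED = 5A.
C[2]: S = E(K, ED) = 7C; 7B ⊕ 7C = 07.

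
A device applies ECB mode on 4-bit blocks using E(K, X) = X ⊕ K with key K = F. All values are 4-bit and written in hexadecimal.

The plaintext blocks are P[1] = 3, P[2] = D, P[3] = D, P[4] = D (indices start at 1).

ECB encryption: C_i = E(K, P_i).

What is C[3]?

C[3] = 2

C[3]: E(K, D) = 2.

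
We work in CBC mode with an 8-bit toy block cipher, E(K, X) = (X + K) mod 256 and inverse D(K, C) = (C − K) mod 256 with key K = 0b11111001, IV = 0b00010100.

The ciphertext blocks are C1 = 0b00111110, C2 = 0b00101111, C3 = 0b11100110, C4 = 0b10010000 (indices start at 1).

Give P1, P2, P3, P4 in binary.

CBC decryption: P_i = D(K, C_i) ⊕ C_{i−1}, with C_{0} = IV.
P1: D(K, 0b00111110) = 0b01000101; 0b01000101 ⊕ 0b00010100 = 0b01010001.
P2: D(K, 0b00101111) = 0b00110110; 0b00110110 ⊕ 0b00111110 = 0b00001000.
P3: D(K, 0b11100110) = 0b11101101; 0b11101101 ⊕ 0b00101111 = 0b11000010.
P4: D(K, 0b10010000) = 0b10010111; 0b10010111 ⊕ 0b11100110 = 0b01110001.

P1 = 0b01010001, P2 = 0b00001000, P3 = 0b11000010, P4 = 0b01110001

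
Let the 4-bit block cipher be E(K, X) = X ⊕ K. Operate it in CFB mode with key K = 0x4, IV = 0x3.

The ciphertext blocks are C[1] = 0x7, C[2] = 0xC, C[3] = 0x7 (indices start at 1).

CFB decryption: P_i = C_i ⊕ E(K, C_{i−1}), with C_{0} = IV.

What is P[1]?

P[1]: E(K, 0x3) = 0x7; 0x7 ⊕ 0x7 = 0x0.

P[1] = 0x0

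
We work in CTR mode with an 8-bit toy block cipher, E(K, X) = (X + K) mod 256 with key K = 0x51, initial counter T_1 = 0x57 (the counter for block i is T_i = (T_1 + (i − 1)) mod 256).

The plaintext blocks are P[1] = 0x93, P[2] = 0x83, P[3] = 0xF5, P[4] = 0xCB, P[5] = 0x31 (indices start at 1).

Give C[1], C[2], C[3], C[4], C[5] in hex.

C[1] = 0x3B, C[2] = 0x2A, C[3] = 0x5F, C[4] = 0x60, C[5] = 0x9D

CTR encryption: S_i = E(K, T_i) where T_i is the counter for block i; C_i = P_i ⊕ S_i.
C[1]: T = 0x57, S = E(K, T) = 0xA8; 0x93 ⊕ 0xA8 = 0x3B.
C[2]: T = 0x58, S = E(K, T) = 0xA9; 0x83 ⊕ 0xA9 = 0x2A.
C[3]: T = 0x59, S = E(K, T) = 0xAA; 0xF5 ⊕ 0xAA = 0x5F.
C[4]: T = 0x5A, S = E(K, T) = 0xAB; 0xCB ⊕ 0xAB = 0x60.
C[5]: T = 0x5B, S = E(K, T) = 0xAC; 0x31 ⊕ 0xAC = 0x9D.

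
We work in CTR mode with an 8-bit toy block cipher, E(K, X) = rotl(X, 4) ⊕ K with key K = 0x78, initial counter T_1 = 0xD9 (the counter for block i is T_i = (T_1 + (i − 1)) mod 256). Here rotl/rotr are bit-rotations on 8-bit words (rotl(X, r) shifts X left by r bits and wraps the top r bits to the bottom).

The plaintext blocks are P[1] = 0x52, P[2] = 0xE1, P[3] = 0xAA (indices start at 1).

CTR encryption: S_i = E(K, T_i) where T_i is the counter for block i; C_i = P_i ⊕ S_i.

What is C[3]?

C[3] = 0x6F

C[1]: T = 0xD9, S = E(K, T) = 0xE5; 0x52 ⊕ 0xE5 = 0xB7.
C[2]: T = 0xDA, S = E(K, T) = 0xD5; 0xE1 ⊕ 0xD5 = 0x34.
C[3]: T = 0xDB, S = E(K, T) = 0xC5; 0xAA ⊕ 0xC5 = 0x6F.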